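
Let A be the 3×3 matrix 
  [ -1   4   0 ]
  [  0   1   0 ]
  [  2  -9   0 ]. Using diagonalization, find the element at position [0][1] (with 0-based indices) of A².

0

Characteristic polynomial: s^3 - s = s(s - 1)(s + 1), so the eigenvalues are -1, 0, 1.
s=0: eigenvector (0, 0, 1).
s=1: eigenvector (2, 1, -5).
s=-1: eigenvector (1, 0, -2).
P = [[0, 2, 1], [0, 1, 0], [1, -5, -2]], D = diag(0, 1, -1), P⁻¹ = [[2, 1, 1], [0, 1, 0], [1, -2, 0]].
A² = P·diag(0, 1, 1)·P⁻¹ = [[1, 0, 0], [0, 1, 0], [-2, -1, 0]].
The requested entry is 0.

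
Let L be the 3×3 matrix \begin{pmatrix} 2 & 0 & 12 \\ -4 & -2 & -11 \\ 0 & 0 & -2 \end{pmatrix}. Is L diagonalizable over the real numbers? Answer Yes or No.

No

Characteristic polynomial: p(t) = t^3 + 2t^2 - 4t - 8 = (t - 2)(t + 2)^2.
t = -2 has algebraic multiplicity 2; rank(L + 2I) = 2, so geometric multiplicity = 1.
Geometric multiplicity < algebraic multiplicity, so L is not diagonalizable.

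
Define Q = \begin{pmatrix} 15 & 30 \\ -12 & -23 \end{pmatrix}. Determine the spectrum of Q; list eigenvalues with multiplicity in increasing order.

Characteristic polynomial: p(s) = s^2 + 8s + 15 = (s + 3)(s + 5).
Roots (with multiplicity): -5, -3.

-5, -3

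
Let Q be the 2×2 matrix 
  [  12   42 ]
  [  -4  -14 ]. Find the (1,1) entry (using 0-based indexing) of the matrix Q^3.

-56

Characteristic polynomial: t^2 + 2t = t(t + 2), so the eigenvalues are -2, 0.
t=-2: eigenvector (-3, 1).
t=0: eigenvector (7, -2).
P = [[-3, 7], [1, -2]], D = diag(-2, 0), P⁻¹ = [[2, 7], [1, 3]].
Q³ = P·diag(-8, 0)·P⁻¹ = [[48, 168], [-16, -56]].
The requested entry is -56.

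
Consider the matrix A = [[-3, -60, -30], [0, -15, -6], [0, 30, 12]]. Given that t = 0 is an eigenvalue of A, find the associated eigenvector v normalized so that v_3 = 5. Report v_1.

A = [[-3, -60, -30], [0, -15, -6], [0, 30, 12]].
Solving (A)v = 0 gives the eigenspace spanned by (-10, -2, 5).
With v_3 = 5, v = (-10, -2, 5), so v_1 = -10.

-10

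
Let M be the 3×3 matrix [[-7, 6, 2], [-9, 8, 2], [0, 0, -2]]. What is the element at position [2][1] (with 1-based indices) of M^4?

Characteristic polynomial: s^3 + s^2 - 4s - 4 = (s - 2)(s + 1)(s + 2), so the eigenvalues are -2, -1, 2.
s=-1: eigenvector (1, 1, 0).
s=2: eigenvector (2, 3, 0).
s=-2: eigenvector (-2, -2, 1).
P = [[1, 2, -2], [1, 3, -2], [0, 0, 1]], D = diag(-1, 2, -2), P⁻¹ = [[3, -2, 2], [-1, 1, 0], [0, 0, 1]].
M⁴ = P·diag(1, 16, 16)·P⁻¹ = [[-29, 30, -30], [-45, 46, -30], [0, 0, 16]].
The requested entry is -45.

-45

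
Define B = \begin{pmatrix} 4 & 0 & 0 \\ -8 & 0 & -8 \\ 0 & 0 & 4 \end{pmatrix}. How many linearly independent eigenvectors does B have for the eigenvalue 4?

2

B − 4I = [[0, 0, 0], [-8, -4, -8], [0, 0, 0]].
This matrix has rank 1, so its null space has dimension 3 − 1 = 2.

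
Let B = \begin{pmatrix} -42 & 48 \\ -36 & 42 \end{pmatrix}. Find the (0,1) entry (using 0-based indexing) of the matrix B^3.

1728

Characteristic polynomial: λ^2 - 36 = (λ - 6)(λ + 6), so the eigenvalues are -6, 6.
λ=-6: eigenvector (4, 3).
λ=6: eigenvector (1, 1).
P = [[4, 1], [3, 1]], D = diag(-6, 6), P⁻¹ = [[1, -1], [-3, 4]].
B³ = P·diag(-216, 216)·P⁻¹ = [[-1512, 1728], [-1296, 1512]].
The requested entry is 1728.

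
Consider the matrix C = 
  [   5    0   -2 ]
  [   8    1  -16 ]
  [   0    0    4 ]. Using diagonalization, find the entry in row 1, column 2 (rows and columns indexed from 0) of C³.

-496

Characteristic polynomial: μ^3 - 10μ^2 + 29μ - 20 = (μ - 5)(μ - 4)(μ - 1), so the eigenvalues are 1, 4, 5.
μ=5: eigenvector (1, 2, 0).
μ=1: eigenvector (0, 1, 0).
μ=4: eigenvector (2, 0, 1).
P = [[1, 0, 2], [2, 1, 0], [0, 0, 1]], D = diag(5, 1, 4), P⁻¹ = [[1, 0, -2], [-2, 1, 4], [0, 0, 1]].
C³ = P·diag(125, 1, 64)·P⁻¹ = [[125, 0, -122], [248, 1, -496], [0, 0, 64]].
The requested entry is -496.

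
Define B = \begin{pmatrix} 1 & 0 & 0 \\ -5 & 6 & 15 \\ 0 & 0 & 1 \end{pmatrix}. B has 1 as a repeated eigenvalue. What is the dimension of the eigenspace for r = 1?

B − 1I = [[0, 0, 0], [-5, 5, 15], [0, 0, 0]].
This matrix has rank 1, so its null space has dimension 3 − 1 = 2.

2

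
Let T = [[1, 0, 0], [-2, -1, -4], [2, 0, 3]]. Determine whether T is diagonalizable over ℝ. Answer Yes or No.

Yes

Characteristic polynomial: p(s) = s^3 - 3s^2 - s + 3 = (s - 3)(s - 1)(s + 1).
All 3 eigenvalues are distinct, so T is diagonalizable.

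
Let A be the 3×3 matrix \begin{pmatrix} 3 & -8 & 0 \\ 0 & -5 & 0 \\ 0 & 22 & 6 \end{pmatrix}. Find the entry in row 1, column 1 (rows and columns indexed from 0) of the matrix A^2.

25

Characteristic polynomial: t^3 - 4t^2 - 27t + 90 = (t - 6)(t - 3)(t + 5), so the eigenvalues are -5, 3, 6.
t=3: eigenvector (1, 0, 0).
t=-5: eigenvector (1, 1, -2).
t=6: eigenvector (0, 0, 1).
P = [[1, 1, 0], [0, 1, 0], [0, -2, 1]], D = diag(3, -5, 6), P⁻¹ = [[1, -1, 0], [0, 1, 0], [0, 2, 1]].
A² = P·diag(9, 25, 36)·P⁻¹ = [[9, 16, 0], [0, 25, 0], [0, 22, 36]].
The requested entry is 25.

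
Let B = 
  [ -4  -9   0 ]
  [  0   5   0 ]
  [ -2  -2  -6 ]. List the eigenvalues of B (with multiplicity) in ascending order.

Characteristic polynomial: p(s) = s^3 + 5s^2 - 26s - 120 = (s - 5)(s + 4)(s + 6).
Roots (with multiplicity): -6, -4, 5.

-6, -4, 5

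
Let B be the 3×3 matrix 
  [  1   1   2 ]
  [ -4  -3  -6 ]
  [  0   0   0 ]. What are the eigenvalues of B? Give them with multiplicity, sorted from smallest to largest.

-1, -1, 0

Characteristic polynomial: p(s) = s^3 + 2s^2 + s = s(s + 1)^2.
Roots (with multiplicity): -1, -1, 0.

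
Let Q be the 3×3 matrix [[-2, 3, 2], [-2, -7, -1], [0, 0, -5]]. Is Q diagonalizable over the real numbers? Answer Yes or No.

Characteristic polynomial: p(s) = s^3 + 14s^2 + 65s + 100 = (s + 4)(s + 5)^2.
s = -5 has algebraic multiplicity 2; rank(Q + 5I) = 2, so geometric multiplicity = 1.
Geometric multiplicity < algebraic multiplicity, so Q is not diagonalizable.

No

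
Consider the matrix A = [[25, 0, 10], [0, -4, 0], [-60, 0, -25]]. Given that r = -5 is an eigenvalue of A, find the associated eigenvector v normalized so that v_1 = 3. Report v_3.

A + 5I = [[30, 0, 10], [0, 1, 0], [-60, 0, -20]].
Solving (A + 5I)v = 0 gives the eigenspace spanned by (3, 0, -9).
With v_1 = 3, v = (3, 0, -9), so v_3 = -9.

-9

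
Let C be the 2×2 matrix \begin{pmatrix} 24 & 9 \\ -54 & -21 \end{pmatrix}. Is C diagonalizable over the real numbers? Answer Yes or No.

Characteristic polynomial: p(t) = t^2 - 3t - 18 = (t - 6)(t + 3).
All 2 eigenvalues are distinct, so C is diagonalizable.

Yes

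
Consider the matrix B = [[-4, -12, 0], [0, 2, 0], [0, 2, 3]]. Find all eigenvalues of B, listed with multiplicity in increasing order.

Characteristic polynomial: p(μ) = μ^3 - μ^2 - 14μ + 24 = (μ - 3)(μ - 2)(μ + 4).
Roots (with multiplicity): -4, 2, 3.

-4, 2, 3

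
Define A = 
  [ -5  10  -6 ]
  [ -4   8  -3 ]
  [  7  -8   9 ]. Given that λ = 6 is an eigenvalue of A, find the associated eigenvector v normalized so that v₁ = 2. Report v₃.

A − 6I = [[-11, 10, -6], [-4, 2, -3], [7, -8, 3]].
Solving (A − 6I)v = 0 gives the eigenspace spanned by (2, 1, -2).
With v₁ = 2, v = (2, 1, -2), so v₃ = -2.

-2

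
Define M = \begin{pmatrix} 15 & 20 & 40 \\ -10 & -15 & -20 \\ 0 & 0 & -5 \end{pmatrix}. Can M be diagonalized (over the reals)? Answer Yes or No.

Yes

Characteristic polynomial: p(r) = r^3 + 5r^2 - 25r - 125 = (r - 5)(r + 5)^2.
r = -5 has algebraic multiplicity 2; rank(M + 5I) = 1, so geometric multiplicity = 2.
Every eigenvalue has geometric = algebraic multiplicity, so M is diagonalizable.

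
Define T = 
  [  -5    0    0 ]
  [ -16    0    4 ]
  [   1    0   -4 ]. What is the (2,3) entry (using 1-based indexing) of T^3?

Characteristic polynomial: s^3 + 9s^2 + 20s = s(s + 4)(s + 5), so the eigenvalues are -5, -4, 0.
s=-5: eigenvector (1, 4, -1).
s=0: eigenvector (0, 1, 0).
s=-4: eigenvector (0, -1, 1).
P = [[1, 0, 0], [4, 1, -1], [-1, 0, 1]], D = diag(-5, 0, -4), P⁻¹ = [[1, 0, 0], [-3, 1, 1], [1, 0, 1]].
T³ = P·diag(-125, 0, -64)·P⁻¹ = [[-125, 0, 0], [-436, 0, 64], [61, 0, -64]].
The requested entry is 64.

64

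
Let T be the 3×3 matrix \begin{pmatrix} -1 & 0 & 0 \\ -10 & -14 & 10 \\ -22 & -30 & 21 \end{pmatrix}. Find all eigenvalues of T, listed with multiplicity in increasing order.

-1, 1, 6

Characteristic polynomial: p(r) = r^3 - 6r^2 - r + 6 = (r - 6)(r - 1)(r + 1).
Roots (with multiplicity): -1, 1, 6.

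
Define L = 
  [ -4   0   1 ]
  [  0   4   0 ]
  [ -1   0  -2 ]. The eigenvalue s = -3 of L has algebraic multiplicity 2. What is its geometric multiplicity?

1

L + 3I = [[-1, 0, 1], [0, 7, 0], [-1, 0, 1]].
This matrix has rank 2, so its null space has dimension 3 − 2 = 1.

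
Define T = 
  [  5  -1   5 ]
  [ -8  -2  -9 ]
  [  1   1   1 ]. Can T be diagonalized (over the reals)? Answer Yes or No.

No

Characteristic polynomial: p(μ) = μ^3 - 4μ^2 - 11μ - 6 = (μ - 6)(μ + 1)^2.
μ = -1 has algebraic multiplicity 2; rank(T + 1I) = 2, so geometric multiplicity = 1.
Geometric multiplicity < algebraic multiplicity, so T is not diagonalizable.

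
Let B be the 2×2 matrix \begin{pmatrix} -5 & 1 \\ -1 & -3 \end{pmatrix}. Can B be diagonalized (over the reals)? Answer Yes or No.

No

Characteristic polynomial: p(μ) = μ^2 + 8μ + 16 = (μ + 4)^2.
μ = -4 has algebraic multiplicity 2; rank(B + 4I) = 1, so geometric multiplicity = 1.
Geometric multiplicity < algebraic multiplicity, so B is not diagonalizable.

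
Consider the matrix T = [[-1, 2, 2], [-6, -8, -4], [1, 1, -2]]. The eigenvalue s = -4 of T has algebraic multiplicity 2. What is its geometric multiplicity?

T + 4I = [[3, 2, 2], [-6, -4, -4], [1, 1, 2]].
This matrix has rank 2, so its null space has dimension 3 − 2 = 1.

1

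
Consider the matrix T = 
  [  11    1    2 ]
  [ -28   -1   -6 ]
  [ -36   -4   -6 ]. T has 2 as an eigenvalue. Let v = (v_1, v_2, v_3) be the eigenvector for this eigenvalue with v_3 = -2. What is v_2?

T − 2I = [[9, 1, 2], [-28, -3, -6], [-36, -4, -8]].
Solving (T − 2I)v = 0 gives the eigenspace spanned by (0, 4, -2).
With v_3 = -2, v = (0, 4, -2), so v_2 = 4.

4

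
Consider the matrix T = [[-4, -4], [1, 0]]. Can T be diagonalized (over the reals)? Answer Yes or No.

Characteristic polynomial: p(λ) = λ^2 + 4λ + 4 = (λ + 2)^2.
λ = -2 has algebraic multiplicity 2; rank(T + 2I) = 1, so geometric multiplicity = 1.
Geometric multiplicity < algebraic multiplicity, so T is not diagonalizable.

No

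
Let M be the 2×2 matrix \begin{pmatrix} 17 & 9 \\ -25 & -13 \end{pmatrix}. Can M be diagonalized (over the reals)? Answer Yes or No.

No

Characteristic polynomial: p(t) = t^2 - 4t + 4 = (t - 2)^2.
t = 2 has algebraic multiplicity 2; rank(M − 2I) = 1, so geometric multiplicity = 1.
Geometric multiplicity < algebraic multiplicity, so M is not diagonalizable.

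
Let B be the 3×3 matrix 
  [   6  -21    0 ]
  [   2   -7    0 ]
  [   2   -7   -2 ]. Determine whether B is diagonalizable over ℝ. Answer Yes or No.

Characteristic polynomial: p(λ) = λ^3 + 3λ^2 + 2λ = λ(λ + 1)(λ + 2).
All 3 eigenvalues are distinct, so B is diagonalizable.

Yes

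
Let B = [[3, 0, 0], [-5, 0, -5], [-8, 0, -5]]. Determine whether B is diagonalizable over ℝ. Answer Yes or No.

Characteristic polynomial: p(t) = t^3 + 2t^2 - 15t = t(t - 3)(t + 5).
All 3 eigenvalues are distinct, so B is diagonalizable.

Yes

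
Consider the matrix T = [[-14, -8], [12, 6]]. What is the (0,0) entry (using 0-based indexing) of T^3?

Characteristic polynomial: r^2 + 8r + 12 = (r + 2)(r + 6), so the eigenvalues are -6, -2.
r=-2: eigenvector (-2, 3).
r=-6: eigenvector (1, -1).
P = [[-2, 1], [3, -1]], D = diag(-2, -6), P⁻¹ = [[1, 1], [3, 2]].
T³ = P·diag(-8, -216)·P⁻¹ = [[-632, -416], [624, 408]].
The requested entry is -632.

-632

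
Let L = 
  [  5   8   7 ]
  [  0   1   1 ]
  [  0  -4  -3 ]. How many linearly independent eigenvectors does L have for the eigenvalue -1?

1

L + 1I = [[6, 8, 7], [0, 2, 1], [0, -4, -2]].
This matrix has rank 2, so its null space has dimension 3 − 2 = 1.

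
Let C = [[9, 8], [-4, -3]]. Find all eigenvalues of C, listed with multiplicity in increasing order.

Characteristic polynomial: p(r) = r^2 - 6r + 5 = (r - 5)(r - 1).
Roots (with multiplicity): 1, 5.

1, 5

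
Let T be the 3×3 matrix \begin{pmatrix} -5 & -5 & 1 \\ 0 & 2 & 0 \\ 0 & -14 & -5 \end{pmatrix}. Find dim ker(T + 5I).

T + 5I = [[0, -5, 1], [0, 7, 0], [0, -14, 0]].
This matrix has rank 2, so its null space has dimension 3 − 2 = 1.

1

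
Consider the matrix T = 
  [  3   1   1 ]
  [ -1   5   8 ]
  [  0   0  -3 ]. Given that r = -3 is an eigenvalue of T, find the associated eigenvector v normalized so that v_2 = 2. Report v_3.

T + 3I = [[6, 1, 1], [-1, 8, 8], [0, 0, 0]].
Solving (T + 3I)v = 0 gives the eigenspace spanned by (0, 2, -2).
With v_2 = 2, v = (0, 2, -2), so v_3 = -2.

-2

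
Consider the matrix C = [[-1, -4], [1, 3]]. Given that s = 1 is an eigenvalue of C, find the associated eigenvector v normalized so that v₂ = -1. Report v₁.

2

C − 1I = [[-2, -4], [1, 2]].
Solving (C − 1I)v = 0 gives the eigenspace spanned by (2, -1).
With v₂ = -1, v = (2, -1), so v₁ = 2.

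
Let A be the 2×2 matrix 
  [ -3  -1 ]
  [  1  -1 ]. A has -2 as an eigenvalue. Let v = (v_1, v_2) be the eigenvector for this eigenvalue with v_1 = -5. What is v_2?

5

A + 2I = [[-1, -1], [1, 1]].
Solving (A + 2I)v = 0 gives the eigenspace spanned by (-5, 5).
With v_1 = -5, v = (-5, 5), so v_2 = 5.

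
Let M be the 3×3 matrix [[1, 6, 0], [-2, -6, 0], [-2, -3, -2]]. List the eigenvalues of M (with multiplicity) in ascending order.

Characteristic polynomial: p(μ) = μ^3 + 7μ^2 + 16μ + 12 = (μ + 2)^2(μ + 3).
Roots (with multiplicity): -3, -2, -2.

-3, -2, -2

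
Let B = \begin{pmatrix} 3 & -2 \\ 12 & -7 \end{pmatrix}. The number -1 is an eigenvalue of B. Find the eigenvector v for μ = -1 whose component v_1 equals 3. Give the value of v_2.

6

B + 1I = [[4, -2], [12, -6]].
Solving (B + 1I)v = 0 gives the eigenspace spanned by (3, 6).
With v_1 = 3, v = (3, 6), so v_2 = 6.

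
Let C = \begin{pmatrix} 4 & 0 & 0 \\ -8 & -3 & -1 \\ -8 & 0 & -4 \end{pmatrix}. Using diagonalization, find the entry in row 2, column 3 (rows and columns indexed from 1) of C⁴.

175

Characteristic polynomial: s^3 + 3s^2 - 16s - 48 = (s - 4)(s + 3)(s + 4), so the eigenvalues are -4, -3, 4.
s=-3: eigenvector (0, -1, 0).
s=-4: eigenvector (0, 1, 1).
s=4: eigenvector (1, -1, -1).
P = [[0, 0, 1], [-1, 1, -1], [0, 1, -1]], D = diag(-3, -4, 4), P⁻¹ = [[0, -1, 1], [1, 0, 1], [1, 0, 0]].
C⁴ = P·diag(81, 256, 256)·P⁻¹ = [[256, 0, 0], [0, 81, 175], [0, 0, 256]].
The requested entry is 175.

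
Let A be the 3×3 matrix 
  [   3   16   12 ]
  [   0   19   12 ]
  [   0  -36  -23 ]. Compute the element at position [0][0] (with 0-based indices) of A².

Characteristic polynomial: μ^3 + μ^2 - 17μ + 15 = (μ - 3)(μ - 1)(μ + 5), so the eigenvalues are -5, 1, 3.
μ=3: eigenvector (1, 0, 0).
μ=-5: eigenvector (1, 1, -2).
μ=1: eigenvector (2, 2, -3).
P = [[1, 1, 2], [0, 1, 2], [0, -2, -3]], D = diag(3, -5, 1), P⁻¹ = [[1, -1, 0], [0, -3, -2], [0, 2, 1]].
A² = P·diag(9, 25, 1)·P⁻¹ = [[9, -80, -48], [0, -71, -48], [0, 144, 97]].
The requested entry is 9.

9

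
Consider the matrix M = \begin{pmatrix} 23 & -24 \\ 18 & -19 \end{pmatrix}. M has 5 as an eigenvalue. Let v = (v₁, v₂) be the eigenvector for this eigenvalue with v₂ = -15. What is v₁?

M − 5I = [[18, -24], [18, -24]].
Solving (M − 5I)v = 0 gives the eigenspace spanned by (-20, -15).
With v₂ = -15, v = (-20, -15), so v₁ = -20.

-20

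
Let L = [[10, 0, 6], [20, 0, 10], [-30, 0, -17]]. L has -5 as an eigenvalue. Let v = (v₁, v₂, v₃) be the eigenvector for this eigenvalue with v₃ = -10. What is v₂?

L + 5I = [[15, 0, 6], [20, 5, 10], [-30, 0, -12]].
Solving (L + 5I)v = 0 gives the eigenspace spanned by (4, 4, -10).
With v₃ = -10, v = (4, 4, -10), so v₂ = 4.

4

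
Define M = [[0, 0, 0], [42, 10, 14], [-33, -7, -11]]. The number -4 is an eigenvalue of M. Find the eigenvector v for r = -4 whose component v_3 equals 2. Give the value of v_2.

M + 4I = [[4, 0, 0], [42, 14, 14], [-33, -7, -7]].
Solving (M + 4I)v = 0 gives the eigenspace spanned by (0, -2, 2).
With v_3 = 2, v = (0, -2, 2), so v_2 = -2.

-2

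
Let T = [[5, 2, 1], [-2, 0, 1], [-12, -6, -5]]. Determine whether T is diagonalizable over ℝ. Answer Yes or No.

Characteristic polynomial: p(s) = s^3 - 3s + 2 = (s - 1)^2(s + 2).
s = 1 has algebraic multiplicity 2; rank(T − 1I) = 2, so geometric multiplicity = 1.
Geometric multiplicity < algebraic multiplicity, so T is not diagonalizable.

No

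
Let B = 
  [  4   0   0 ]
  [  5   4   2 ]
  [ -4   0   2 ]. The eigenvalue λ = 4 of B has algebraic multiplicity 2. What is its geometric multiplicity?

1

B − 4I = [[0, 0, 0], [5, 0, 2], [-4, 0, -2]].
This matrix has rank 2, so its null space has dimension 3 − 2 = 1.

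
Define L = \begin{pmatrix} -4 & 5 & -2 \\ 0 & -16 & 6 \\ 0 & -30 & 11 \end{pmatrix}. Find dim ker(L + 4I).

L + 4I = [[0, 5, -2], [0, -12, 6], [0, -30, 15]].
This matrix has rank 2, so its null space has dimension 3 − 2 = 1.

1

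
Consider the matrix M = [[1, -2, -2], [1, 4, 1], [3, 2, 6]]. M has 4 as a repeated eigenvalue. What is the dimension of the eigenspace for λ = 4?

M − 4I = [[-3, -2, -2], [1, 0, 1], [3, 2, 2]].
This matrix has rank 2, so its null space has dimension 3 − 2 = 1.

1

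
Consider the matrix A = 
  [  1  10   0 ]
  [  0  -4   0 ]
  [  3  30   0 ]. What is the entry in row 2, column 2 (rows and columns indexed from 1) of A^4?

Characteristic polynomial: λ^3 + 3λ^2 - 4λ = λ(λ - 1)(λ + 4), so the eigenvalues are -4, 0, 1.
λ=1: eigenvector (1, 0, 3).
λ=-4: eigenvector (-2, 1, -6).
λ=0: eigenvector (0, 0, 1).
P = [[1, -2, 0], [0, 1, 0], [3, -6, 1]], D = diag(1, -4, 0), P⁻¹ = [[1, 2, 0], [0, 1, 0], [-3, 0, 1]].
A⁴ = P·diag(1, 256, 0)·P⁻¹ = [[1, -510, 0], [0, 256, 0], [3, -1530, 0]].
The requested entry is 256.

256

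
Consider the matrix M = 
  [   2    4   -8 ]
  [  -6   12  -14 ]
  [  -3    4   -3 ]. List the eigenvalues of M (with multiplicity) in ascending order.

Characteristic polynomial: p(λ) = λ^3 - 11λ^2 + 38λ - 40 = (λ - 5)(λ - 4)(λ - 2).
Roots (with multiplicity): 2, 4, 5.

2, 4, 5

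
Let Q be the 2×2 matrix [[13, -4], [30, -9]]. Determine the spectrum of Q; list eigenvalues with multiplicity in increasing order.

Characteristic polynomial: p(r) = r^2 - 4r + 3 = (r - 3)(r - 1).
Roots (with multiplicity): 1, 3.

1, 3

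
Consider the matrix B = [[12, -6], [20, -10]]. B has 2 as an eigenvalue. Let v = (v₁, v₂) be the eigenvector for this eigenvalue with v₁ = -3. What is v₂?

B − 2I = [[10, -6], [20, -12]].
Solving (B − 2I)v = 0 gives the eigenspace spanned by (-3, -5).
With v₁ = -3, v = (-3, -5), so v₂ = -5.

-5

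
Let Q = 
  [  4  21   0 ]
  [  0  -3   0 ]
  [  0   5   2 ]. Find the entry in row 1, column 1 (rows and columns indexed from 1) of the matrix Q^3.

Characteristic polynomial: μ^3 - 3μ^2 - 10μ + 24 = (μ - 4)(μ - 2)(μ + 3), so the eigenvalues are -3, 2, 4.
μ=4: eigenvector (1, 0, 0).
μ=-3: eigenvector (-3, 1, -1).
μ=2: eigenvector (0, 0, 1).
P = [[1, -3, 0], [0, 1, 0], [0, -1, 1]], D = diag(4, -3, 2), P⁻¹ = [[1, 3, 0], [0, 1, 0], [0, 1, 1]].
Q³ = P·diag(64, -27, 8)·P⁻¹ = [[64, 273, 0], [0, -27, 0], [0, 35, 8]].
The requested entry is 64.

64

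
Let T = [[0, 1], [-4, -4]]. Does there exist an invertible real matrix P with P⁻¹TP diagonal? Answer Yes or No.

Characteristic polynomial: p(s) = s^2 + 4s + 4 = (s + 2)^2.
s = -2 has algebraic multiplicity 2; rank(T + 2I) = 1, so geometric multiplicity = 1.
Geometric multiplicity < algebraic multiplicity, so T is not diagonalizable.

No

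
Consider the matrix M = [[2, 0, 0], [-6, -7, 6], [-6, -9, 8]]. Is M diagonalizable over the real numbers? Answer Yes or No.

Yes

Characteristic polynomial: p(r) = r^3 - 3r^2 + 4 = (r - 2)^2(r + 1).
r = 2 has algebraic multiplicity 2; rank(M − 2I) = 1, so geometric multiplicity = 2.
Every eigenvalue has geometric = algebraic multiplicity, so M is diagonalizable.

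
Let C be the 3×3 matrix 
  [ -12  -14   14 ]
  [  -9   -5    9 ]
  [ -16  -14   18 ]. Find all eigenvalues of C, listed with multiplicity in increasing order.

Characteristic polynomial: p(λ) = λ^3 - λ^2 - 22λ + 40 = (λ - 4)(λ - 2)(λ + 5).
Roots (with multiplicity): -5, 2, 4.

-5, 2, 4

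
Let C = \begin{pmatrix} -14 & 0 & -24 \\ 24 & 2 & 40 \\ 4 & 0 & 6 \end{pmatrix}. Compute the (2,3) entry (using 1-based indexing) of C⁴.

Characteristic polynomial: λ^3 + 6λ^2 - 4λ - 24 = (λ - 2)(λ + 2)(λ + 6), so the eigenvalues are -6, -2, 2.
λ=-6: eigenvector (3, -4, -1).
λ=2: eigenvector (0, 1, 0).
λ=-2: eigenvector (-2, 2, 1).
P = [[3, 0, -2], [-4, 1, 2], [-1, 0, 1]], D = diag(-6, 2, -2), P⁻¹ = [[1, 0, 2], [2, 1, 2], [1, 0, 3]].
C⁴ = P·diag(1296, 16, 16)·P⁻¹ = [[3856, 0, 7680], [-5120, 16, -10240], [-1280, 0, -2544]].
The requested entry is -10240.

-10240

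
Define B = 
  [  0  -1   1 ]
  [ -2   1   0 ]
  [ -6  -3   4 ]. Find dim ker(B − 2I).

B − 2I = [[-2, -1, 1], [-2, -1, 0], [-6, -3, 2]].
This matrix has rank 2, so its null space has dimension 3 − 2 = 1.

1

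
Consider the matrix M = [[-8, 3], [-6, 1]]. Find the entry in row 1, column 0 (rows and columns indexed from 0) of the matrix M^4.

Characteristic polynomial: s^2 + 7s + 10 = (s + 2)(s + 5), so the eigenvalues are -5, -2.
s=-5: eigenvector (1, 1).
s=-2: eigenvector (1, 2).
P = [[1, 1], [1, 2]], D = diag(-5, -2), P⁻¹ = [[2, -1], [-1, 1]].
M⁴ = P·diag(625, 16)·P⁻¹ = [[1234, -609], [1218, -593]].
The requested entry is 1218.

1218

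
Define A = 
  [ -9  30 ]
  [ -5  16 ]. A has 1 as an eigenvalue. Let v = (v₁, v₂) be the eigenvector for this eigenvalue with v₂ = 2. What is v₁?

6

A − 1I = [[-10, 30], [-5, 15]].
Solving (A − 1I)v = 0 gives the eigenspace spanned by (6, 2).
With v₂ = 2, v = (6, 2), so v₁ = 6.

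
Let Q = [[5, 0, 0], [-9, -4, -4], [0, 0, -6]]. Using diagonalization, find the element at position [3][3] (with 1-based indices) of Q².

Characteristic polynomial: r^3 + 5r^2 - 26r - 120 = (r - 5)(r + 4)(r + 6), so the eigenvalues are -6, -4, 5.
r=5: eigenvector (1, -1, 0).
r=-4: eigenvector (0, 1, 0).
r=-6: eigenvector (0, 2, 1).
P = [[1, 0, 0], [-1, 1, 2], [0, 0, 1]], D = diag(5, -4, -6), P⁻¹ = [[1, 0, 0], [1, 1, -2], [0, 0, 1]].
Q² = P·diag(25, 16, 36)·P⁻¹ = [[25, 0, 0], [-9, 16, 40], [0, 0, 36]].
The requested entry is 36.

36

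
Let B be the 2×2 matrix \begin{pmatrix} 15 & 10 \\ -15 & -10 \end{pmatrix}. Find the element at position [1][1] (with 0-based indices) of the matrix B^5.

-6250

Characteristic polynomial: r^2 - 5r = r(r - 5), so the eigenvalues are 0, 5.
r=0: eigenvector (-2, 3).
r=5: eigenvector (1, -1).
P = [[-2, 1], [3, -1]], D = diag(0, 5), P⁻¹ = [[1, 1], [3, 2]].
B⁵ = P·diag(0, 3125)·P⁻¹ = [[9375, 6250], [-9375, -6250]].
The requested entry is -6250.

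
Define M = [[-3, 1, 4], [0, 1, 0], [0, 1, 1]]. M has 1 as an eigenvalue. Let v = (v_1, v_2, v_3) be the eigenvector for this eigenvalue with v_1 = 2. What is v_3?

M − 1I = [[-4, 1, 4], [0, 0, 0], [0, 1, 0]].
Solving (M − 1I)v = 0 gives the eigenspace spanned by (2, 0, 2).
With v_1 = 2, v = (2, 0, 2), so v_3 = 2.

2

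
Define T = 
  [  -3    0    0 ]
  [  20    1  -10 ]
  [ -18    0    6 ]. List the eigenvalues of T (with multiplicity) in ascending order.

-3, 1, 6

Characteristic polynomial: p(μ) = μ^3 - 4μ^2 - 15μ + 18 = (μ - 6)(μ - 1)(μ + 3).
Roots (with multiplicity): -3, 1, 6.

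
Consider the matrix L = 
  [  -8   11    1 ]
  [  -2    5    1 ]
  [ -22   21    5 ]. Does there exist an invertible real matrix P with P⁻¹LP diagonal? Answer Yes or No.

Characteristic polynomial: p(μ) = μ^3 - 2μ^2 - 32μ + 96 = (μ - 4)^2(μ + 6).
μ = 4 has algebraic multiplicity 2; rank(L − 4I) = 2, so geometric multiplicity = 1.
Geometric multiplicity < algebraic multiplicity, so L is not diagonalizable.

No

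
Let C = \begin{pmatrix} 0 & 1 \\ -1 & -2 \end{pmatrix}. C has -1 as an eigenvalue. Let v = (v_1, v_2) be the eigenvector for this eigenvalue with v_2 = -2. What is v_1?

2

C + 1I = [[1, 1], [-1, -1]].
Solving (C + 1I)v = 0 gives the eigenspace spanned by (2, -2).
With v_2 = -2, v = (2, -2), so v_1 = 2.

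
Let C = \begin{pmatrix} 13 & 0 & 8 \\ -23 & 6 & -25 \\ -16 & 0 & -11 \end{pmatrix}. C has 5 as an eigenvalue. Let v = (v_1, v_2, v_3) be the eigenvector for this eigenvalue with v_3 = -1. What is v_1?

1

C − 5I = [[8, 0, 8], [-23, 1, -25], [-16, 0, -16]].
Solving (C − 5I)v = 0 gives the eigenspace spanned by (1, -2, -1).
With v_3 = -1, v = (1, -2, -1), so v_1 = 1.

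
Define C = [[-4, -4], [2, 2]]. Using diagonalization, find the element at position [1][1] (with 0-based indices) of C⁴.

-16

Characteristic polynomial: s^2 + 2s = s(s + 2), so the eigenvalues are -2, 0.
s=0: eigenvector (-1, 1).
s=-2: eigenvector (2, -1).
P = [[-1, 2], [1, -1]], D = diag(0, -2), P⁻¹ = [[1, 2], [1, 1]].
C⁴ = P·diag(0, 16)·P⁻¹ = [[32, 32], [-16, -16]].
The requested entry is -16.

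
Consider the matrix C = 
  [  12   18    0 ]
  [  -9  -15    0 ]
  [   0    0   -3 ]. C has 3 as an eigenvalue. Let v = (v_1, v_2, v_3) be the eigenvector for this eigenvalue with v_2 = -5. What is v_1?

10

C − 3I = [[9, 18, 0], [-9, -18, 0], [0, 0, -6]].
Solving (C − 3I)v = 0 gives the eigenspace spanned by (10, -5, 0).
With v_2 = -5, v = (10, -5, 0), so v_1 = 10.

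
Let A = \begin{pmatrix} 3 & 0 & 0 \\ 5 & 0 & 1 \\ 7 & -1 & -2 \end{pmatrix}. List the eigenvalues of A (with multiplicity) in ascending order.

-1, -1, 3

Characteristic polynomial: p(λ) = λ^3 - λ^2 - 5λ - 3 = (λ - 3)(λ + 1)^2.
Roots (with multiplicity): -1, -1, 3.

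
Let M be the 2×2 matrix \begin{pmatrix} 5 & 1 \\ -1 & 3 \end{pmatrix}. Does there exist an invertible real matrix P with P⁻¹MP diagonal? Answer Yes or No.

No

Characteristic polynomial: p(t) = t^2 - 8t + 16 = (t - 4)^2.
t = 4 has algebraic multiplicity 2; rank(M − 4I) = 1, so geometric multiplicity = 1.
Geometric multiplicity < algebraic multiplicity, so M is not diagonalizable.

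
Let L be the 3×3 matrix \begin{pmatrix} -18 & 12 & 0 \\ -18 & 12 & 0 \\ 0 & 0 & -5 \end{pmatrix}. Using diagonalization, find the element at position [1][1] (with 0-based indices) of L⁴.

Characteristic polynomial: s^3 + 11s^2 + 30s = s(s + 5)(s + 6), so the eigenvalues are -6, -5, 0.
s=0: eigenvector (-2, -3, 0).
s=-5: eigenvector (0, 0, 1).
s=-6: eigenvector (1, 1, 0).
P = [[-2, 0, 1], [-3, 0, 1], [0, 1, 0]], D = diag(0, -5, -6), P⁻¹ = [[1, -1, 0], [0, 0, 1], [3, -2, 0]].
L⁴ = P·diag(0, 625, 1296)·P⁻¹ = [[3888, -2592, 0], [3888, -2592, 0], [0, 0, 625]].
The requested entry is -2592.

-2592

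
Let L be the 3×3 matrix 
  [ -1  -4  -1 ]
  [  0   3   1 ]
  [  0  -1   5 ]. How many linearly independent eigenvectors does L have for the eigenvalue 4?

1

L − 4I = [[-5, -4, -1], [0, -1, 1], [0, -1, 1]].
This matrix has rank 2, so its null space has dimension 3 − 2 = 1.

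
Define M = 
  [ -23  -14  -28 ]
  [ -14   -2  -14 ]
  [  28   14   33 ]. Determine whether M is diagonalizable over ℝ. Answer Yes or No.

Yes

Characteristic polynomial: p(t) = t^3 - 8t^2 + 5t + 50 = (t - 5)^2(t + 2).
t = 5 has algebraic multiplicity 2; rank(M − 5I) = 1, so geometric multiplicity = 2.
Every eigenvalue has geometric = algebraic multiplicity, so M is diagonalizable.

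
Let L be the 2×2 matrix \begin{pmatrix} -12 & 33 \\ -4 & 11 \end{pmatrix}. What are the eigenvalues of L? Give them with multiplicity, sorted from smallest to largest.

Characteristic polynomial: p(s) = s^2 + s = s(s + 1).
Roots (with multiplicity): -1, 0.

-1, 0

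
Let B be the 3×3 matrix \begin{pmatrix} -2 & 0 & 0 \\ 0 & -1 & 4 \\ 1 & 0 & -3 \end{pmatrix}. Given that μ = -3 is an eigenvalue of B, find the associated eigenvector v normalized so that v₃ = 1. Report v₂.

-2

B + 3I = [[1, 0, 0], [0, 2, 4], [1, 0, 0]].
Solving (B + 3I)v = 0 gives the eigenspace spanned by (0, -2, 1).
With v₃ = 1, v = (0, -2, 1), so v₂ = -2.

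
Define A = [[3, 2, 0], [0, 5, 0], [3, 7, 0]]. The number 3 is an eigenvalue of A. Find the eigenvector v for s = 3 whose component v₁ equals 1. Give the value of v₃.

1

A − 3I = [[0, 2, 0], [0, 2, 0], [3, 7, -3]].
Solving (A − 3I)v = 0 gives the eigenspace spanned by (1, 0, 1).
With v₁ = 1, v = (1, 0, 1), so v₃ = 1.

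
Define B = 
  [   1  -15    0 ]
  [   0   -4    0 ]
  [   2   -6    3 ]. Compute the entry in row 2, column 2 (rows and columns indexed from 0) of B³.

27

Characteristic polynomial: r^3 - 13r + 12 = (r - 3)(r - 1)(r + 4), so the eigenvalues are -4, 1, 3.
r=1: eigenvector (1, 0, -1).
r=3: eigenvector (0, 0, 1).
r=-4: eigenvector (3, 1, 0).
P = [[1, 0, 3], [0, 0, 1], [-1, 1, 0]], D = diag(1, 3, -4), P⁻¹ = [[1, -3, 0], [1, -3, 1], [0, 1, 0]].
B³ = P·diag(1, 27, -64)·P⁻¹ = [[1, -195, 0], [0, -64, 0], [26, -78, 27]].
The requested entry is 27.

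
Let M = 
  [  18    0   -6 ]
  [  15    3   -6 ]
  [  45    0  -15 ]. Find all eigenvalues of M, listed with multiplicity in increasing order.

Characteristic polynomial: p(λ) = λ^3 - 6λ^2 + 9λ = λ(λ - 3)^2.
Roots (with multiplicity): 0, 3, 3.

0, 3, 3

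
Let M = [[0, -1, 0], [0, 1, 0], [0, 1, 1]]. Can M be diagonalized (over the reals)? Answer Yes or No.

No

Characteristic polynomial: p(t) = t^3 - 2t^2 + t = t(t - 1)^2.
t = 1 has algebraic multiplicity 2; rank(M − 1I) = 2, so geometric multiplicity = 1.
Geometric multiplicity < algebraic multiplicity, so M is not diagonalizable.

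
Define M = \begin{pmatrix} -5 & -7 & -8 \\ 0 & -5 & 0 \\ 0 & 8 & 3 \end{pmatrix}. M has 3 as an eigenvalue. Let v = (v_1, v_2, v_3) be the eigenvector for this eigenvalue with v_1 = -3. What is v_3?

M − 3I = [[-8, -7, -8], [0, -8, 0], [0, 8, 0]].
Solving (M − 3I)v = 0 gives the eigenspace spanned by (-3, 0, 3).
With v_1 = -3, v = (-3, 0, 3), so v_3 = 3.

3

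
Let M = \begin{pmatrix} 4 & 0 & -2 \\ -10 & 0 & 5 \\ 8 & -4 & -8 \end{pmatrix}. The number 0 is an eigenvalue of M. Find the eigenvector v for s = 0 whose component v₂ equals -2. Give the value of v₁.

M = [[4, 0, -2], [-10, 0, 5], [8, -4, -8]].
Solving (M)v = 0 gives the eigenspace spanned by (1, -2, 2).
With v₂ = -2, v = (1, -2, 2), so v₁ = 1.

1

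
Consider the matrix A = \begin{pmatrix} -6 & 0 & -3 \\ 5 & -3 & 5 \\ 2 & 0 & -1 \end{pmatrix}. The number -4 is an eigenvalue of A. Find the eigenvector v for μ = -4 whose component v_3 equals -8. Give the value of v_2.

-20

A + 4I = [[-2, 0, -3], [5, 1, 5], [2, 0, 3]].
Solving (A + 4I)v = 0 gives the eigenspace spanned by (12, -20, -8).
With v_3 = -8, v = (12, -20, -8), so v_2 = -20.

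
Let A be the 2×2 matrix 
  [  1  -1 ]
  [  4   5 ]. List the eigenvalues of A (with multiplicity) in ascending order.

Characteristic polynomial: p(λ) = λ^2 - 6λ + 9 = (λ - 3)^2.
Roots (with multiplicity): 3, 3.

3, 3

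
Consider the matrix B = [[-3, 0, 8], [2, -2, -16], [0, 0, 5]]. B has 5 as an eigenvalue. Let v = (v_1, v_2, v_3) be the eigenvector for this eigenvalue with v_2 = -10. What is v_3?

5

B − 5I = [[-8, 0, 8], [2, -7, -16], [0, 0, 0]].
Solving (B − 5I)v = 0 gives the eigenspace spanned by (5, -10, 5).
With v_2 = -10, v = (5, -10, 5), so v_3 = 5.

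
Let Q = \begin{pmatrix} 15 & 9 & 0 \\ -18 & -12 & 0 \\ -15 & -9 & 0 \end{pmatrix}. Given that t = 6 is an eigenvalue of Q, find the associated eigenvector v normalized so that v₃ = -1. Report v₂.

Q − 6I = [[9, 9, 0], [-18, -18, 0], [-15, -9, -6]].
Solving (Q − 6I)v = 0 gives the eigenspace spanned by (1, -1, -1).
With v₃ = -1, v = (1, -1, -1), so v₂ = -1.

-1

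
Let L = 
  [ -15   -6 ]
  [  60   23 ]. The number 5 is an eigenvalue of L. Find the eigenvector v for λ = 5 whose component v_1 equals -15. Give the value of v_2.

L − 5I = [[-20, -6], [60, 18]].
Solving (L − 5I)v = 0 gives the eigenspace spanned by (-15, 50).
With v_1 = -15, v = (-15, 50), so v_2 = 50.

50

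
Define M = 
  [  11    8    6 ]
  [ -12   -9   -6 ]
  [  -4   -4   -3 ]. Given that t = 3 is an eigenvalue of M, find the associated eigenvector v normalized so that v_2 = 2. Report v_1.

-2

M − 3I = [[8, 8, 6], [-12, -12, -6], [-4, -4, -6]].
Solving (M − 3I)v = 0 gives the eigenspace spanned by (-2, 2, 0).
With v_2 = 2, v = (-2, 2, 0), so v_1 = -2.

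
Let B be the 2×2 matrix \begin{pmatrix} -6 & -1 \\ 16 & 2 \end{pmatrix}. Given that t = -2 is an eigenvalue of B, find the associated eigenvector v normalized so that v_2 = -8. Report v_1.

B + 2I = [[-4, -1], [16, 4]].
Solving (B + 2I)v = 0 gives the eigenspace spanned by (2, -8).
With v_2 = -8, v = (2, -8), so v_1 = 2.

2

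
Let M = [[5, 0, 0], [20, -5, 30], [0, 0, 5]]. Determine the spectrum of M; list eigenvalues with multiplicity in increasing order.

Characteristic polynomial: p(μ) = μ^3 - 5μ^2 - 25μ + 125 = (μ - 5)^2(μ + 5).
Roots (with multiplicity): -5, 5, 5.

-5, 5, 5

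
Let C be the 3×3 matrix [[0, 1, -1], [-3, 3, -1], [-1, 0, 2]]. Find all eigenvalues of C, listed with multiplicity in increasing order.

Characteristic polynomial: p(r) = r^3 - 5r^2 + 8r - 4 = (r - 2)^2(r - 1).
Roots (with multiplicity): 1, 2, 2.

1, 2, 2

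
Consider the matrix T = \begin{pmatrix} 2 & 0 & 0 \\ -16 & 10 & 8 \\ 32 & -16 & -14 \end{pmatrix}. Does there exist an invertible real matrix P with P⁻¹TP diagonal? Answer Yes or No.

Characteristic polynomial: p(λ) = λ^3 + 2λ^2 - 20λ + 24 = (λ - 2)^2(λ + 6).
λ = 2 has algebraic multiplicity 2; rank(T − 2I) = 1, so geometric multiplicity = 2.
Every eigenvalue has geometric = algebraic multiplicity, so T is diagonalizable.

Yes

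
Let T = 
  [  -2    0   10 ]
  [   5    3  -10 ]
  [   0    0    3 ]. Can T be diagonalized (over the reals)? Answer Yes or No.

Yes

Characteristic polynomial: p(λ) = λ^3 - 4λ^2 - 3λ + 18 = (λ - 3)^2(λ + 2).
λ = 3 has algebraic multiplicity 2; rank(T − 3I) = 1, so geometric multiplicity = 2.
Every eigenvalue has geometric = algebraic multiplicity, so T is diagonalizable.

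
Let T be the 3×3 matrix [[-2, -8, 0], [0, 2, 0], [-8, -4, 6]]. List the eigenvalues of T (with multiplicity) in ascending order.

Characteristic polynomial: p(r) = r^3 - 6r^2 - 4r + 24 = (r - 6)(r - 2)(r + 2).
Roots (with multiplicity): -2, 2, 6.

-2, 2, 6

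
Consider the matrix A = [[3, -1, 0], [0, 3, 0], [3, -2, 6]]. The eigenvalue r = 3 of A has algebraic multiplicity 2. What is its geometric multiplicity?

1

A − 3I = [[0, -1, 0], [0, 0, 0], [3, -2, 3]].
This matrix has rank 2, so its null space has dimension 3 − 2 = 1.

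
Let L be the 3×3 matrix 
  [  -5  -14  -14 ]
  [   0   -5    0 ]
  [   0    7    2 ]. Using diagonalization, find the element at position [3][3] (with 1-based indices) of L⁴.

16

Characteristic polynomial: λ^3 + 8λ^2 + 5λ - 50 = (λ - 2)(λ + 5)^2, so the eigenvalues are -5, -5, 2.
λ=-5: eigenvector (1, 0, 0).
λ=-5: eigenvector (2, 1, -1).
λ=2: eigenvector (-2, 0, 1).
P = [[1, 2, -2], [0, 1, 0], [0, -1, 1]], D = diag(-5, -5, 2), P⁻¹ = [[1, 0, 2], [0, 1, 0], [0, 1, 1]].
L⁴ = P·diag(625, 625, 16)·P⁻¹ = [[625, 1218, 1218], [0, 625, 0], [0, -609, 16]].
The requested entry is 16.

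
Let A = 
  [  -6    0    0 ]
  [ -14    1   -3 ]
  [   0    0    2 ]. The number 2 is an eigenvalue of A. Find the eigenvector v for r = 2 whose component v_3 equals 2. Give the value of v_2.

A − 2I = [[-8, 0, 0], [-14, -1, -3], [0, 0, 0]].
Solving (A − 2I)v = 0 gives the eigenspace spanned by (0, -6, 2).
With v_3 = 2, v = (0, -6, 2), so v_2 = -6.

-6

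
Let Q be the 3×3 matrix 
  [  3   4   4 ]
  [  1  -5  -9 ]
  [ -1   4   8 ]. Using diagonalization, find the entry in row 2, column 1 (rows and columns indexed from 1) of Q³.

Characteristic polynomial: λ^3 - 6λ^2 + 5λ + 12 = (λ - 4)(λ - 3)(λ + 1), so the eigenvalues are -1, 3, 4.
λ=-1: eigenvector (-1, 2, -1).
λ=3: eigenvector (1, -1, 1).
λ=4: eigenvector (0, -1, 1).
P = [[-1, 1, 0], [2, -1, -1], [-1, 1, 1]], D = diag(-1, 3, 4), P⁻¹ = [[0, 1, 1], [1, 1, 1], [-1, 0, 1]].
Q³ = P·diag(-1, 27, 64)·P⁻¹ = [[27, 28, 28], [37, -29, -93], [-37, 28, 92]].
The requested entry is 37.

37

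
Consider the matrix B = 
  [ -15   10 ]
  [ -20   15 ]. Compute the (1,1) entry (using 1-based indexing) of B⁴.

Characteristic polynomial: r^2 - 25 = (r - 5)(r + 5), so the eigenvalues are -5, 5.
r=5: eigenvector (1, 2).
r=-5: eigenvector (1, 1).
P = [[1, 1], [2, 1]], D = diag(5, -5), P⁻¹ = [[-1, 1], [2, -1]].
B⁴ = P·diag(625, 625)·P⁻¹ = [[625, 0], [0, 625]].
The requested entry is 625.

625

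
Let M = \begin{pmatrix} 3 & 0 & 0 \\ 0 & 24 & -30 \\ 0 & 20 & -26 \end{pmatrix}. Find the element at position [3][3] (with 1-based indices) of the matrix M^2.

76

Characteristic polynomial: r^3 - r^2 - 30r + 72 = (r - 4)(r - 3)(r + 6), so the eigenvalues are -6, 3, 4.
r=3: eigenvector (1, 0, 0).
r=4: eigenvector (0, 3, 2).
r=-6: eigenvector (0, 1, 1).
P = [[1, 0, 0], [0, 3, 1], [0, 2, 1]], D = diag(3, 4, -6), P⁻¹ = [[1, 0, 0], [0, 1, -1], [0, -2, 3]].
M² = P·diag(9, 16, 36)·P⁻¹ = [[9, 0, 0], [0, -24, 60], [0, -40, 76]].
The requested entry is 76.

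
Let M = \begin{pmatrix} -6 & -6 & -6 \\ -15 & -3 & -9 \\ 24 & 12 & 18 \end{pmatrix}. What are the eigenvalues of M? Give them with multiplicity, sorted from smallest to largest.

Characteristic polynomial: p(t) = t^3 - 9t^2 + 18t = t(t - 6)(t - 3).
Roots (with multiplicity): 0, 3, 6.

0, 3, 6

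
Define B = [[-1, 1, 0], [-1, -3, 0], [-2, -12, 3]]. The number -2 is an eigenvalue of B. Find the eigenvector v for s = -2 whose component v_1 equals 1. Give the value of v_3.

B + 2I = [[1, 1, 0], [-1, -1, 0], [-2, -12, 5]].
Solving (B + 2I)v = 0 gives the eigenspace spanned by (1, -1, -2).
With v_1 = 1, v = (1, -1, -2), so v_3 = -2.

-2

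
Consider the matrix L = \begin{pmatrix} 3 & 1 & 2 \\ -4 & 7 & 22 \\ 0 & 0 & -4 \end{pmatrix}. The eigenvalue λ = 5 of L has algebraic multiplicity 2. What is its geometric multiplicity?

1

L − 5I = [[-2, 1, 2], [-4, 2, 22], [0, 0, -9]].
This matrix has rank 2, so its null space has dimension 3 − 2 = 1.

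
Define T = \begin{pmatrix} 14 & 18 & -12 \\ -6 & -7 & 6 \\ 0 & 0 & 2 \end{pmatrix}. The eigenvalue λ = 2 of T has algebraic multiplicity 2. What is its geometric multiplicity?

2

T − 2I = [[12, 18, -12], [-6, -9, 6], [0, 0, 0]].
This matrix has rank 1, so its null space has dimension 3 − 1 = 2.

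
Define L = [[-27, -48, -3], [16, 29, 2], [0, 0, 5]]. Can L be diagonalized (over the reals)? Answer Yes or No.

Characteristic polynomial: p(r) = r^3 - 7r^2 - 5r + 75 = (r - 5)^2(r + 3).
r = 5 has algebraic multiplicity 2; rank(L − 5I) = 2, so geometric multiplicity = 1.
Geometric multiplicity < algebraic multiplicity, so L is not diagonalizable.

No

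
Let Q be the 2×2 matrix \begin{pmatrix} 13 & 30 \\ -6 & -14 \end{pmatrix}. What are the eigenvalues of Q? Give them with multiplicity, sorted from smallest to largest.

Characteristic polynomial: p(t) = t^2 + t - 2 = (t - 1)(t + 2).
Roots (with multiplicity): -2, 1.

-2, 1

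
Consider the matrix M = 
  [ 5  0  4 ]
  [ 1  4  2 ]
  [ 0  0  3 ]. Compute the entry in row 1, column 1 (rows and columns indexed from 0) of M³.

Characteristic polynomial: r^3 - 12r^2 + 47r - 60 = (r - 5)(r - 4)(r - 3), so the eigenvalues are 3, 4, 5.
r=5: eigenvector (1, 1, 0).
r=4: eigenvector (0, 1, 0).
r=3: eigenvector (-2, 0, 1).
P = [[1, 0, -2], [1, 1, 0], [0, 0, 1]], D = diag(5, 4, 3), P⁻¹ = [[1, 0, 2], [-1, 1, -2], [0, 0, 1]].
M³ = P·diag(125, 64, 27)·P⁻¹ = [[125, 0, 196], [61, 64, 122], [0, 0, 27]].
The requested entry is 64.

64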